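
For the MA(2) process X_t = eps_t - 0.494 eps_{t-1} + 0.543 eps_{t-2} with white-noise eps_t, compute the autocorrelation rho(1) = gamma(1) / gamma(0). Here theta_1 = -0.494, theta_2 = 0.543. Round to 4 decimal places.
\rho(1) = -0.4953

For an MA(q) process with theta_0 = 1, the autocovariance is
  gamma(k) = sigma^2 * sum_{i=0..q-k} theta_i * theta_{i+k},
and rho(k) = gamma(k) / gamma(0). Sigma^2 cancels.
  numerator   = (1)*(-0.494) + (-0.494)*(0.543) = -0.762242.
  denominator = (1)^2 + (-0.494)^2 + (0.543)^2 = 1.538885.
  rho(1) = -0.762242 / 1.538885 = -0.4953.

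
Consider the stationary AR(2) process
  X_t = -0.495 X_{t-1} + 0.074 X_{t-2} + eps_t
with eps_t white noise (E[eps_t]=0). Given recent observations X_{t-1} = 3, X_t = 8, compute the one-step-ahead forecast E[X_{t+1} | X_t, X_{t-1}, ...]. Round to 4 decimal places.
E[X_{t+1} \mid \mathcal F_t] = -3.7380

For an AR(p) model X_t = c + sum_i phi_i X_{t-i} + eps_t, the
one-step-ahead conditional mean is
  E[X_{t+1} | X_t, ...] = c + sum_i phi_i X_{t+1-i}.
Substitute known values:
  E[X_{t+1} | ...] = (-0.495) * (8) + (0.074) * (3)
                   = -3.7380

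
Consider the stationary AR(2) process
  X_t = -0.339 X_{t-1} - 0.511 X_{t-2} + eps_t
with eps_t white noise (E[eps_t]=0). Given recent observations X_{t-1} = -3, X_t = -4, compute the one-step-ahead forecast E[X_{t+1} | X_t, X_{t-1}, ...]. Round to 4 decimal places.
E[X_{t+1} \mid \mathcal F_t] = 2.8890

For an AR(p) model X_t = c + sum_i phi_i X_{t-i} + eps_t, the
one-step-ahead conditional mean is
  E[X_{t+1} | X_t, ...] = c + sum_i phi_i X_{t+1-i}.
Substitute known values:
  E[X_{t+1} | ...] = (-0.339) * (-4) + (-0.511) * (-3)
                   = 2.8890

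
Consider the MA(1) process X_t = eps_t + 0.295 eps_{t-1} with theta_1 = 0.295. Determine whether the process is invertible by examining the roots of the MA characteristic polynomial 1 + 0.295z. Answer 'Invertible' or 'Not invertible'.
\text{Invertible}

The MA(q) characteristic polynomial is P(z) = 1 + 0.295z.
Invertibility requires all roots to lie outside the unit circle, i.e. |z| > 1 for every root.
This is linear in z: 1 + (0.295) z = 0  =>  z = -1/(0.295) = -3.389831,  |z| = 3.389831.
Moduli of all roots: 3.3898.
All moduli strictly greater than 1? Yes.
Verdict: Invertible.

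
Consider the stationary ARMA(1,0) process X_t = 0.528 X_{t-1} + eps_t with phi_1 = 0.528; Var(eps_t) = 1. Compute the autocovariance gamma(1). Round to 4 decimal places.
\gamma(1) = 0.7321

Multiply the model equation by X_{t-k} and take expectations. With theta_0 = psi_0 = 1 and psi_j the MA(infinity) weights, this gives
  gamma(k) - sum_i phi_i gamma(k-i) = c_k,
  c_k = sigma^2 * sum_{j=k..q} theta_j psi_{j-k}   (c_k = 0 for k > q),
using gamma(-m) = gamma(m).
Pure AR (q = 0): c_0 = sigma^2 = 1, c_k = 0 for k >= 1.
Equations for k = 0 and k = 1 (AR order 1):
  gamma(0) = phi_1 gamma(1) + c_0
  gamma(1) = phi_1 gamma(0) + c_1
Substituting the second into the first: gamma(0) (1 - phi_1^2) = c_0 + phi_1 c_1, so
  gamma(0) = c_0 / (1 - phi_1^2) = 1 / (1 - (0.528)^2) = 1 / 0.721216 = 1.386547.
  gamma(1) = phi_1 gamma(0) = (0.528)(1.386547) = 0.732097.
Therefore gamma(1) = 0.7321 (to 4 decimal places).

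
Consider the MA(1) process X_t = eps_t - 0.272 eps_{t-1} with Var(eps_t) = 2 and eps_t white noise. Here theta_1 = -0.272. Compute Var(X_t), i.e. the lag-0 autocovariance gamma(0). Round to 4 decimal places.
\gamma(0) = 2.1480

For an MA(q) process X_t = eps_t + sum_i theta_i eps_{t-i} with
Var(eps_t) = sigma^2, the variance is
  gamma(0) = sigma^2 * (1 + sum_i theta_i^2).
  sum_i theta_i^2 = (-0.272)^2 = 0.073984.
  gamma(0) = 2 * (1 + 0.073984) = 2 * 1.073984 = 2.147968, which rounds to 2.1480.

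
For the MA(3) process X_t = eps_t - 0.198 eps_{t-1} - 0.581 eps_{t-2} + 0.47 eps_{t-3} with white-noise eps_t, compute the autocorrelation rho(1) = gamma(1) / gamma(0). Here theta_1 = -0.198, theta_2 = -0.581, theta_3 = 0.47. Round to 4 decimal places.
\rho(1) = -0.2228

For an MA(q) process with theta_0 = 1, the autocovariance is
  gamma(k) = sigma^2 * sum_{i=0..q-k} theta_i * theta_{i+k},
and rho(k) = gamma(k) / gamma(0). Sigma^2 cancels.
  numerator   = (1)*(-0.198) + (-0.198)*(-0.581) + (-0.581)*(0.47) = -0.356032.
  denominator = (1)^2 + (-0.198)^2 + (-0.581)^2 + (0.47)^2 = 1.597665.
  rho(1) = -0.356032 / 1.597665 = -0.2228.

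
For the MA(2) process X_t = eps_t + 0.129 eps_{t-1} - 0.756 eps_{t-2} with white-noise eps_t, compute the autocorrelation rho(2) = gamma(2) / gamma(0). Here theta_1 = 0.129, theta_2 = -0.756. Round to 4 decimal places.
\rho(2) = -0.4760

For an MA(q) process with theta_0 = 1, the autocovariance is
  gamma(k) = sigma^2 * sum_{i=0..q-k} theta_i * theta_{i+k},
and rho(k) = gamma(k) / gamma(0). Sigma^2 cancels.
  numerator   = (1)*(-0.756) = -0.756.
  denominator = (1)^2 + (0.129)^2 + (-0.756)^2 = 1.588177.
  rho(2) = -0.756 / 1.588177 = -0.4760.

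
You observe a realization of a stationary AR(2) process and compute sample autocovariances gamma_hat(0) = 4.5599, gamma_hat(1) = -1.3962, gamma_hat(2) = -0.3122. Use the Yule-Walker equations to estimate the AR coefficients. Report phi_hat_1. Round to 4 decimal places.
\hat\phi_{1} = -0.3610

The Yule-Walker equations for an AR(p) process read, in matrix form,
  Gamma_p phi = r_p,   with   (Gamma_p)_{ij} = gamma(|i - j|),
                       (r_p)_i = gamma(i),   i,j = 1..p.
Substitute the sample gammas (Toeplitz matrix and right-hand side of size 2):
  Gamma_p = [[4.5599, -1.3962], [-1.3962, 4.5599]]
  r_p     = [-1.3962, -0.3122]
Written out:
  4.5599 phi_1 - 1.3962 phi_2 = -1.3962
  -1.3962 phi_1 + 4.5599 phi_2 = -0.3122
Solve by Cramer's rule:
  det = gamma(0)^2 - gamma(1)^2 = (4.5599)^2 - (-1.3962)^2 = 20.79268801 - 1.94937444 = 18.84331357
  phi_hat_1 = [gamma(1) gamma(0) - gamma(1) gamma(2)] / det = [(-1.3962)(4.5599) - (-1.3962)(-0.3122)] / 18.84331357 = -6.80242602 / 18.84331357 = -0.361
  phi_hat_2 = [gamma(0) gamma(2) - gamma(1)^2] / det = [(4.5599)(-0.3122) - (-1.3962)^2] / 18.84331357 = -3.37297522 / 18.84331357 = -0.179
So phi_hat = [-0.3610, -0.1790].
Therefore phi_hat_1 = -0.3610.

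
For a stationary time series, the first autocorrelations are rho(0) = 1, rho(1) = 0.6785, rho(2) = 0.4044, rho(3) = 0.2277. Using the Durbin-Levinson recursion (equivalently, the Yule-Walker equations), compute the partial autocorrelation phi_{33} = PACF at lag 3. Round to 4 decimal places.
\phi_{33} = -0.0089

The PACF at lag k is phi_{kk}, the last component of the solution
to the Yule-Walker system G_k phi = r_k where
  (G_k)_{ij} = rho(|i - j|), (r_k)_i = rho(i), i,j = 1..k.
Equivalently, Durbin-Levinson gives phi_{kk} iteratively:
  phi_{11} = rho(1)
  phi_{kk} = [rho(k) - sum_{j=1..k-1} phi_{k-1,j} rho(k-j)]
            / [1 - sum_{j=1..k-1} phi_{k-1,j} rho(j)],
  phi_{k,j} = phi_{k-1,j} - phi_{kk} phi_{k-1,k-j},  j = 1..k-1.
Step k = 1:
  phi_11 = rho(1) = 0.6785.
Step k = 2:
  phi_22 = [rho(2) - phi_11 rho(1)] / [1 - phi_11 rho(1)] = [0.4044 - (0.6785)(0.6785)] / [1 - (0.6785)(0.6785)]
         = -0.05596225 / 0.53963775 = -0.103703.
  Update: phi_21 = phi_11 - phi_22 phi_11 = 0.6785 - (-0.103703)(0.6785) = 0.748863.
Step k = 3:
  phi_33 = [rho(3) - phi_21 rho(2) - phi_22 rho(1)] / [1 - phi_21 rho(1) - phi_22 rho(2)]
    numerator   = 0.2277 - (0.748863)(0.4044) - (-0.103703)(0.6785) = -0.00477736
    denominator = 1 - (0.748863)(0.6785) - (-0.103703)(0.4044) = 0.53383428
  phi_33 = -0.00477736 / 0.53383428 = -0.0089.
Therefore phi_{33} = -0.0089.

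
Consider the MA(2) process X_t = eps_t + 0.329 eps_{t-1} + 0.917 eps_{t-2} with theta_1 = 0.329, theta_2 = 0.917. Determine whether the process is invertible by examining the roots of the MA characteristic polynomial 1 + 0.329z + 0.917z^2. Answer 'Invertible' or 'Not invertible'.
\text{Invertible}

The MA(q) characteristic polynomial is P(z) = 1 + 0.329z + 0.917z^2.
Invertibility requires all roots to lie outside the unit circle, i.e. |z| > 1 for every root.
Set 1 + (0.329) z + (0.917) z^2 = 0, i.e. a z^2 + b z + c = 0 with a = 0.917, b = 0.329, c = 1.
Discriminant D = b^2 - 4ac = (0.329)^2 - 4*(0.917)*1 = 0.108241 - (3.668) = -3.559759.
D < 0, so the roots are the complex-conjugate pair z = (-b +/- i sqrt(-D)) / (2a) = -0.1794 +/- 1.0288i.
For a conjugate pair |z|^2 = z * conj(z) = (product of roots) = c/a = 1/(0.917) = 1.090513, so |z| = sqrt(1.090513) = 1.0443 for both roots.
Moduli of all roots: 1.0443, 1.0443.
All moduli strictly greater than 1? Yes.
Verdict: Invertible.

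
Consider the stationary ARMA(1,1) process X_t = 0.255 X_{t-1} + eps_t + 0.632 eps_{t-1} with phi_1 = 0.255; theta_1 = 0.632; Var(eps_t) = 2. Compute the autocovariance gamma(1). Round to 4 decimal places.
\gamma(1) = 2.2032

Multiply the model equation by X_{t-k} and take expectations. With theta_0 = psi_0 = 1 and psi_j the MA(infinity) weights, this gives
  gamma(k) - sum_i phi_i gamma(k-i) = c_k,
  c_k = sigma^2 * sum_{j=k..q} theta_j psi_{j-k}   (c_k = 0 for k > q),
using gamma(-m) = gamma(m).
psi-weights needed (psi_j = theta_j + sum_i phi_i psi_{j-i}):
  psi_1 = theta_1 + phi_1 = 0.632 + (0.255) = 0.887
Right-hand sides:
  c_0 = sigma^2 (1 + theta_1 psi_1) = 2 * (1 + (0.632)(0.887)) = 2 * 1.560584 = 3.121168
  c_1 = sigma^2 theta_1 = 2 * (0.632) = 1.264
  c_2 = 0
Equations for k = 0 and k = 1 (AR order 1):
  gamma(0) = phi_1 gamma(1) + c_0
  gamma(1) = phi_1 gamma(0) + c_1
Substituting the second into the first: gamma(0) (1 - phi_1^2) = c_0 + phi_1 c_1, so
  gamma(0) = (c_0 + phi_1 c_1) / (1 - phi_1^2) = (3.121168 + (0.255)(1.264)) / (1 - (0.255)^2) = 3.443488 / 0.934975 = 3.682973.
  gamma(1) = phi_1 gamma(0) + c_1 = (0.255)(3.682973) + (1.264) = 2.203158.
Therefore gamma(1) = 2.2032 (to 4 decimal places).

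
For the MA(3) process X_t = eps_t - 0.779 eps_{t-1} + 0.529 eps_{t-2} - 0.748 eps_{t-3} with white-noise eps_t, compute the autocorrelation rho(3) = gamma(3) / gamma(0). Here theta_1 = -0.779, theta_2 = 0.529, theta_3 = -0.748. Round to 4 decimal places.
\rho(3) = -0.3058

For an MA(q) process with theta_0 = 1, the autocovariance is
  gamma(k) = sigma^2 * sum_{i=0..q-k} theta_i * theta_{i+k},
and rho(k) = gamma(k) / gamma(0). Sigma^2 cancels.
  numerator   = (1)*(-0.748) = -0.748.
  denominator = (1)^2 + (-0.779)^2 + (0.529)^2 + (-0.748)^2 = 2.446186.
  rho(3) = -0.748 / 2.446186 = -0.3058.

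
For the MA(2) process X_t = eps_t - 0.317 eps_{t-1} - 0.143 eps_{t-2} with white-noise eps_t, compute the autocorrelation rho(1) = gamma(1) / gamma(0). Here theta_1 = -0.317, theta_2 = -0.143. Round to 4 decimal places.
\rho(1) = -0.2424

For an MA(q) process with theta_0 = 1, the autocovariance is
  gamma(k) = sigma^2 * sum_{i=0..q-k} theta_i * theta_{i+k},
and rho(k) = gamma(k) / gamma(0). Sigma^2 cancels.
  numerator   = (1)*(-0.317) + (-0.317)*(-0.143) = -0.271669.
  denominator = (1)^2 + (-0.317)^2 + (-0.143)^2 = 1.120938.
  rho(1) = -0.271669 / 1.120938 = -0.2424.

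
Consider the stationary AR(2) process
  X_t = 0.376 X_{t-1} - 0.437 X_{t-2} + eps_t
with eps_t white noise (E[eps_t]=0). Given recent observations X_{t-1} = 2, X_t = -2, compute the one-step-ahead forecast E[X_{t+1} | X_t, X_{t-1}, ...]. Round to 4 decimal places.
E[X_{t+1} \mid \mathcal F_t] = -1.6260

For an AR(p) model X_t = c + sum_i phi_i X_{t-i} + eps_t, the
one-step-ahead conditional mean is
  E[X_{t+1} | X_t, ...] = c + sum_i phi_i X_{t+1-i}.
Substitute known values:
  E[X_{t+1} | ...] = (0.376) * (-2) + (-0.437) * (2)
                   = -1.6260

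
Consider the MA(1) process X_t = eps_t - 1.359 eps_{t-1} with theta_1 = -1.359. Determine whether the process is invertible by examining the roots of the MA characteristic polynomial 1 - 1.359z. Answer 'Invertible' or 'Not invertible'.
\text{Not invertible}

The MA(q) characteristic polynomial is P(z) = 1 - 1.359z.
Invertibility requires all roots to lie outside the unit circle, i.e. |z| > 1 for every root.
This is linear in z: 1 + (-1.359) z = 0  =>  z = -1/(-1.359) = 0.735835,  |z| = 0.735835.
Moduli of all roots: 0.7358.
All moduli strictly greater than 1? No.
Verdict: Not invertible.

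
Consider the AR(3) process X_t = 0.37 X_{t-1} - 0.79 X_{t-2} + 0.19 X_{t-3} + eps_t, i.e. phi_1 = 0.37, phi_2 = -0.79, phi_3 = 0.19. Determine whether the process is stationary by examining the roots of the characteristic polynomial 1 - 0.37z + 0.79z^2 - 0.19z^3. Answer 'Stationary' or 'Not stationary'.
\text{Stationary}

The AR(p) characteristic polynomial is P(z) = 1 - 0.37z + 0.79z^2 - 0.19z^3.
Stationarity requires all roots to lie outside the unit circle, i.e. |z| > 1 for every root.
Degree 3: look for a simple real root z0 first, then factor out (1 - z/z0) and solve the remaining quadratic.
Testing z0 = 4: P(4) = 1 + (-0.37)(4) + (0.79)(4)^2 + (-0.19)(4)^3
  = 1 + (-1.48) + (12.64) + (-12.16) = 0.  So z_0 = 4 is a root, |z_0| = 4.
Divide out the factor (1 - 0.25 z) = (1 - z/z0) (since 1/z0 = 0.25):
  P(z) = (1 - 0.25 z)(1 + (-0.12) z + (0.76) z^2)
  [check: z-coef -0.12 - (0.25) = -0.37; z^2-coef 0.76 - (0.25)(-0.12) = 0.79; z^3-coef -(0.25)(0.76) = -0.19.]
Remaining roots from the quadratic factor 1 + (-0.12) z + (0.76) z^2:
  Set 1 + (-0.12) z + (0.76) z^2 = 0, i.e. a z^2 + b z + c = 0 with a = 0.76, b = -0.12, c = 1.
  Discriminant D = b^2 - 4ac = (-0.12)^2 - 4*(0.76)*1 = 0.0144 - (3.04) = -3.0256.
  D < 0, so the roots are the complex-conjugate pair z = (-b +/- i sqrt(-D)) / (2a) = 0.0789 +/- 1.1444i.
  For a conjugate pair |z|^2 = z * conj(z) = (product of roots) = c/a = 1/(0.76) = 1.315789, so |z| = sqrt(1.315789) = 1.1471 for both roots.
Moduli of all roots: 4.0000, 1.1471, 1.1471.
All moduli strictly greater than 1? Yes.
Verdict: Stationary.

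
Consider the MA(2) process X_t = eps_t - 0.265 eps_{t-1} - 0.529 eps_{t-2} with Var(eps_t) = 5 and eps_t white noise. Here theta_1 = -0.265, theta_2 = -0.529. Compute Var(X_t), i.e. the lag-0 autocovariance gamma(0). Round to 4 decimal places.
\gamma(0) = 6.7503

For an MA(q) process X_t = eps_t + sum_i theta_i eps_{t-i} with
Var(eps_t) = sigma^2, the variance is
  gamma(0) = sigma^2 * (1 + sum_i theta_i^2).
  sum_i theta_i^2 = (-0.265)^2 + (-0.529)^2 = 0.070225 + 0.279841 = 0.350066.
  gamma(0) = 5 * (1 + 0.350066) = 5 * 1.350066 = 6.75033, which rounds to 6.7503.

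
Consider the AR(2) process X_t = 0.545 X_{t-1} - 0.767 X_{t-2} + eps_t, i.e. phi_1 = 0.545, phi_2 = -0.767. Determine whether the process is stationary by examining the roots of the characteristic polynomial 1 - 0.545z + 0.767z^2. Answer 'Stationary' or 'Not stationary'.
\text{Stationary}

The AR(p) characteristic polynomial is P(z) = 1 - 0.545z + 0.767z^2.
Stationarity requires all roots to lie outside the unit circle, i.e. |z| > 1 for every root.
Set 1 + (-0.545) z + (0.767) z^2 = 0, i.e. a z^2 + b z + c = 0 with a = 0.767, b = -0.545, c = 1.
Discriminant D = b^2 - 4ac = (-0.545)^2 - 4*(0.767)*1 = 0.297025 - (3.068) = -2.770975.
D < 0, so the roots are the complex-conjugate pair z = (-b +/- i sqrt(-D)) / (2a) = 0.3553 +/- 1.0852i.
For a conjugate pair |z|^2 = z * conj(z) = (product of roots) = c/a = 1/(0.767) = 1.303781, so |z| = sqrt(1.303781) = 1.1418 for both roots.
Moduli of all roots: 1.1418, 1.1418.
All moduli strictly greater than 1? Yes.
Verdict: Stationary.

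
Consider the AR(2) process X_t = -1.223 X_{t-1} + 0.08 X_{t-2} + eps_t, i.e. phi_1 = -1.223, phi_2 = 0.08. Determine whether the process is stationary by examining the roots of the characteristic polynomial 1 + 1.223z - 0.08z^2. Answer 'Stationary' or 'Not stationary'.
\text{Not stationary}

The AR(p) characteristic polynomial is P(z) = 1 + 1.223z - 0.08z^2.
Stationarity requires all roots to lie outside the unit circle, i.e. |z| > 1 for every root.
Set 1 + (1.223) z + (-0.08) z^2 = 0, i.e. a z^2 + b z + c = 0 with a = -0.08, b = 1.223, c = 1.
Discriminant D = b^2 - 4ac = (1.223)^2 - 4*(-0.08)*1 = 1.495729 - (-0.32) = 1.815729.
D >= 0, so the roots are real: z = (-b +/- sqrt(D)) / (2a) = (-1.223 +/- 1.34749) / (-0.16).
  z_1 = (-1.223 + 1.34749) / (-0.16) = -0.7781,   |z_1| = 0.7781.
  z_2 = (-1.223 - 1.34749) / (-0.16) = 16.0656,   |z_2| = 16.0656.
Moduli of all roots: 0.7781, 16.0656.
All moduli strictly greater than 1? No.
Verdict: Not stationary.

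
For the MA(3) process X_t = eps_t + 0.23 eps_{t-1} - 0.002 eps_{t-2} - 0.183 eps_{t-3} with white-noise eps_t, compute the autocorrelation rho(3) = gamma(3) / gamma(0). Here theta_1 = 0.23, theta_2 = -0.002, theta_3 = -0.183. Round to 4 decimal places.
\rho(3) = -0.1684

For an MA(q) process with theta_0 = 1, the autocovariance is
  gamma(k) = sigma^2 * sum_{i=0..q-k} theta_i * theta_{i+k},
and rho(k) = gamma(k) / gamma(0). Sigma^2 cancels.
  numerator   = (1)*(-0.183) = -0.183.
  denominator = (1)^2 + (0.23)^2 + (-0.002)^2 + (-0.183)^2 = 1.086393.
  rho(3) = -0.183 / 1.086393 = -0.1684.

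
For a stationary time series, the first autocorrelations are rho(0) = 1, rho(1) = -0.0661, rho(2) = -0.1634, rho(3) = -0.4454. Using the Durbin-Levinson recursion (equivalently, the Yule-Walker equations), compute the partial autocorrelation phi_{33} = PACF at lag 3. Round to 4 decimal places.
\phi_{33} = -0.4850

The PACF at lag k is phi_{kk}, the last component of the solution
to the Yule-Walker system G_k phi = r_k where
  (G_k)_{ij} = rho(|i - j|), (r_k)_i = rho(i), i,j = 1..k.
Equivalently, Durbin-Levinson gives phi_{kk} iteratively:
  phi_{11} = rho(1)
  phi_{kk} = [rho(k) - sum_{j=1..k-1} phi_{k-1,j} rho(k-j)]
            / [1 - sum_{j=1..k-1} phi_{k-1,j} rho(j)],
  phi_{k,j} = phi_{k-1,j} - phi_{kk} phi_{k-1,k-j},  j = 1..k-1.
Step k = 1:
  phi_11 = rho(1) = -0.0661.
Step k = 2:
  phi_22 = [rho(2) - phi_11 rho(1)] / [1 - phi_11 rho(1)] = [-0.1634 - (-0.0661)(-0.0661)] / [1 - (-0.0661)(-0.0661)]
         = -0.16776921 / 0.99563079 = -0.168505.
  Update: phi_21 = phi_11 - phi_22 phi_11 = -0.0661 - (-0.168505)(-0.0661) = -0.077238.
Step k = 3:
  phi_33 = [rho(3) - phi_21 rho(2) - phi_22 rho(1)] / [1 - phi_21 rho(1) - phi_22 rho(2)]
    numerator   = -0.4454 - (-0.077238)(-0.1634) - (-0.168505)(-0.0661) = -0.46915893
    denominator = 1 - (-0.077238)(-0.0661) - (-0.168505)(-0.1634) = 0.96736076
  phi_33 = -0.46915893 / 0.96736076 = -0.485.
Therefore phi_{33} = -0.4850.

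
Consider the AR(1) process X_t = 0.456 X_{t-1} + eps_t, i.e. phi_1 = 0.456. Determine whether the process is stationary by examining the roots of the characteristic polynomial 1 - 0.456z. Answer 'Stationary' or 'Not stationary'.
\text{Stationary}

The AR(p) characteristic polynomial is P(z) = 1 - 0.456z.
Stationarity requires all roots to lie outside the unit circle, i.e. |z| > 1 for every root.
This is linear in z: 1 + (-0.456) z = 0  =>  z = -1/(-0.456) = 2.192982,  |z| = 2.192982.
Moduli of all roots: 2.1930.
All moduli strictly greater than 1? Yes.
Verdict: Stationary.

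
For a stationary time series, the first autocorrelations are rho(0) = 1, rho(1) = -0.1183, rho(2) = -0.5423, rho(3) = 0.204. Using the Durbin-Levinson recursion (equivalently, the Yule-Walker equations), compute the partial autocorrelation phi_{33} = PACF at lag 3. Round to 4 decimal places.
\phi_{33} = 0.0549

The PACF at lag k is phi_{kk}, the last component of the solution
to the Yule-Walker system G_k phi = r_k where
  (G_k)_{ij} = rho(|i - j|), (r_k)_i = rho(i), i,j = 1..k.
Equivalently, Durbin-Levinson gives phi_{kk} iteratively:
  phi_{11} = rho(1)
  phi_{kk} = [rho(k) - sum_{j=1..k-1} phi_{k-1,j} rho(k-j)]
            / [1 - sum_{j=1..k-1} phi_{k-1,j} rho(j)],
  phi_{k,j} = phi_{k-1,j} - phi_{kk} phi_{k-1,k-j},  j = 1..k-1.
Step k = 1:
  phi_11 = rho(1) = -0.1183.
Step k = 2:
  phi_22 = [rho(2) - phi_11 rho(1)] / [1 - phi_11 rho(1)] = [-0.5423 - (-0.1183)(-0.1183)] / [1 - (-0.1183)(-0.1183)]
         = -0.55629489 / 0.98600511 = -0.564191.
  Update: phi_21 = phi_11 - phi_22 phi_11 = -0.1183 - (-0.564191)(-0.1183) = -0.185044.
Step k = 3:
  phi_33 = [rho(3) - phi_21 rho(2) - phi_22 rho(1)] / [1 - phi_21 rho(1) - phi_22 rho(2)]
    numerator   = 0.204 - (-0.185044)(-0.5423) - (-0.564191)(-0.1183) = 0.03690701
    denominator = 1 - (-0.185044)(-0.1183) - (-0.564191)(-0.5423) = 0.67214872
  phi_33 = 0.03690701 / 0.67214872 = 0.0549.
Therefore phi_{33} = 0.0549.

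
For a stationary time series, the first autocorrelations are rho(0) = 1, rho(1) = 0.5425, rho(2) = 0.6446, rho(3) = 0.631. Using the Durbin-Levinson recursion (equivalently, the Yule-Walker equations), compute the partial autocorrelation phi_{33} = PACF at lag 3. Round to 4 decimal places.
\phi_{33} = 0.3490

The PACF at lag k is phi_{kk}, the last component of the solution
to the Yule-Walker system G_k phi = r_k where
  (G_k)_{ij} = rho(|i - j|), (r_k)_i = rho(i), i,j = 1..k.
Equivalently, Durbin-Levinson gives phi_{kk} iteratively:
  phi_{11} = rho(1)
  phi_{kk} = [rho(k) - sum_{j=1..k-1} phi_{k-1,j} rho(k-j)]
            / [1 - sum_{j=1..k-1} phi_{k-1,j} rho(j)],
  phi_{k,j} = phi_{k-1,j} - phi_{kk} phi_{k-1,k-j},  j = 1..k-1.
Step k = 1:
  phi_11 = rho(1) = 0.5425.
Step k = 2:
  phi_22 = [rho(2) - phi_11 rho(1)] / [1 - phi_11 rho(1)] = [0.6446 - (0.5425)(0.5425)] / [1 - (0.5425)(0.5425)]
         = 0.35029375 / 0.70569375 = 0.496382.
  Update: phi_21 = phi_11 - phi_22 phi_11 = 0.5425 - (0.496382)(0.5425) = 0.273213.
Step k = 3:
  phi_33 = [rho(3) - phi_21 rho(2) - phi_22 rho(1)] / [1 - phi_21 rho(1) - phi_22 rho(2)]
    numerator   = 0.631 - (0.273213)(0.6446) - (0.496382)(0.5425) = 0.1855998
    denominator = 1 - (0.273213)(0.5425) - (0.496382)(0.6446) = 0.5318142
  phi_33 = 0.1855998 / 0.5318142 = 0.349.
Therefore phi_{33} = 0.3490.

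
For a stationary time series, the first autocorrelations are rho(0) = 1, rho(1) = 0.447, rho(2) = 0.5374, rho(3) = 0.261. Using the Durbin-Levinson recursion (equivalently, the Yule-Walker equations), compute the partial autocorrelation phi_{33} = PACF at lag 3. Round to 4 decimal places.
\phi_{33} = -0.1010

The PACF at lag k is phi_{kk}, the last component of the solution
to the Yule-Walker system G_k phi = r_k where
  (G_k)_{ij} = rho(|i - j|), (r_k)_i = rho(i), i,j = 1..k.
Equivalently, Durbin-Levinson gives phi_{kk} iteratively:
  phi_{11} = rho(1)
  phi_{kk} = [rho(k) - sum_{j=1..k-1} phi_{k-1,j} rho(k-j)]
            / [1 - sum_{j=1..k-1} phi_{k-1,j} rho(j)],
  phi_{k,j} = phi_{k-1,j} - phi_{kk} phi_{k-1,k-j},  j = 1..k-1.
Step k = 1:
  phi_11 = rho(1) = 0.447.
Step k = 2:
  phi_22 = [rho(2) - phi_11 rho(1)] / [1 - phi_11 rho(1)] = [0.5374 - (0.447)(0.447)] / [1 - (0.447)(0.447)]
         = 0.337591 / 0.800191 = 0.421888.
  Update: phi_21 = phi_11 - phi_22 phi_11 = 0.447 - (0.421888)(0.447) = 0.258416.
Step k = 3:
  phi_33 = [rho(3) - phi_21 rho(2) - phi_22 rho(1)] / [1 - phi_21 rho(1) - phi_22 rho(2)]
    numerator   = 0.261 - (0.258416)(0.5374) - (0.421888)(0.447) = -0.06645673
    denominator = 1 - (0.258416)(0.447) - (0.421888)(0.5374) = 0.6577654
  phi_33 = -0.06645673 / 0.6577654 = -0.101.
Therefore phi_{33} = -0.1010.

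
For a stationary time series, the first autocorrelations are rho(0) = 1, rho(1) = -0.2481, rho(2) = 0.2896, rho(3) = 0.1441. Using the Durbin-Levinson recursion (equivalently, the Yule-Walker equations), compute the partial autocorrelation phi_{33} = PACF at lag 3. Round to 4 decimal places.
\phi_{33} = 0.2931

The PACF at lag k is phi_{kk}, the last component of the solution
to the Yule-Walker system G_k phi = r_k where
  (G_k)_{ij} = rho(|i - j|), (r_k)_i = rho(i), i,j = 1..k.
Equivalently, Durbin-Levinson gives phi_{kk} iteratively:
  phi_{11} = rho(1)
  phi_{kk} = [rho(k) - sum_{j=1..k-1} phi_{k-1,j} rho(k-j)]
            / [1 - sum_{j=1..k-1} phi_{k-1,j} rho(j)],
  phi_{k,j} = phi_{k-1,j} - phi_{kk} phi_{k-1,k-j},  j = 1..k-1.
Step k = 1:
  phi_11 = rho(1) = -0.2481.
Step k = 2:
  phi_22 = [rho(2) - phi_11 rho(1)] / [1 - phi_11 rho(1)] = [0.2896 - (-0.2481)(-0.2481)] / [1 - (-0.2481)(-0.2481)]
         = 0.22804639 / 0.93844639 = 0.243004.
  Update: phi_21 = phi_11 - phi_22 phi_11 = -0.2481 - (0.243004)(-0.2481) = -0.187811.
Step k = 3:
  phi_33 = [rho(3) - phi_21 rho(2) - phi_22 rho(1)] / [1 - phi_21 rho(1) - phi_22 rho(2)]
    numerator   = 0.1441 - (-0.187811)(0.2896) - (0.243004)(-0.2481) = 0.2587793
    denominator = 1 - (-0.187811)(-0.2481) - (0.243004)(0.2896) = 0.88303017
  phi_33 = 0.2587793 / 0.88303017 = 0.2931.
Therefore phi_{33} = 0.2931.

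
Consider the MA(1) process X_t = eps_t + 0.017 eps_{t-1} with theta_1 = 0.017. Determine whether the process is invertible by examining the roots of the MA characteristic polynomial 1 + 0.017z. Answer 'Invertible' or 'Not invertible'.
\text{Invertible}

The MA(q) characteristic polynomial is P(z) = 1 + 0.017z.
Invertibility requires all roots to lie outside the unit circle, i.e. |z| > 1 for every root.
This is linear in z: 1 + (0.017) z = 0  =>  z = -1/(0.017) = -58.823529,  |z| = 58.823529.
Moduli of all roots: 58.8235.
All moduli strictly greater than 1? Yes.
Verdict: Invertible.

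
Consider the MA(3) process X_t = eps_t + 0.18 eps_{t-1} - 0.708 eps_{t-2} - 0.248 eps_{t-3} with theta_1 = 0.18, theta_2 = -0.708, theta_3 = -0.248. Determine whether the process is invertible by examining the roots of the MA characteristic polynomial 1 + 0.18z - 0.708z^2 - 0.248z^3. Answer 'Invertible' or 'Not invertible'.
\text{Invertible}

The MA(q) characteristic polynomial is P(z) = 1 + 0.18z - 0.708z^2 - 0.248z^3.
Invertibility requires all roots to lie outside the unit circle, i.e. |z| > 1 for every root.
Degree 3: look for a simple real root z0 first, then factor out (1 - z/z0) and solve the remaining quadratic.
Testing z0 = -2.5: P(-2.5) = 1 + (0.18)(-2.5) + (-0.708)(-2.5)^2 + (-0.248)(-2.5)^3
  = 1 + (-0.45) + (-4.425) + (3.875) = 0.  So z_0 = -2.5 is a root, |z_0| = 2.5.
Divide out the factor (1 + 0.4 z) = (1 - z/z0) (since 1/z0 = -0.4):
  P(z) = (1 + 0.4 z)(1 + (-0.22) z + (-0.62) z^2)
  [check: z-coef -0.22 - (-0.4) = 0.18; z^2-coef -0.62 - (-0.4)(-0.22) = -0.708; z^3-coef -(-0.4)(-0.62) = -0.248.]
Remaining roots from the quadratic factor 1 + (-0.22) z + (-0.62) z^2:
  Set 1 + (-0.22) z + (-0.62) z^2 = 0, i.e. a z^2 + b z + c = 0 with a = -0.62, b = -0.22, c = 1.
  Discriminant D = b^2 - 4ac = (-0.22)^2 - 4*(-0.62)*1 = 0.0484 - (-2.48) = 2.5284.
  D >= 0, so the roots are real: z = (-b +/- sqrt(D)) / (2a) = (0.22 +/- 1.590094) / (-1.24).
    z_1 = (0.22 + 1.590094) / (-1.24) = -1.4598,   |z_1| = 1.4598.
    z_2 = (0.22 - 1.590094) / (-1.24) = 1.1049,   |z_2| = 1.1049.
Moduli of all roots: 2.5000, 1.4598, 1.1049.
All moduli strictly greater than 1? Yes.
Verdict: Invertible.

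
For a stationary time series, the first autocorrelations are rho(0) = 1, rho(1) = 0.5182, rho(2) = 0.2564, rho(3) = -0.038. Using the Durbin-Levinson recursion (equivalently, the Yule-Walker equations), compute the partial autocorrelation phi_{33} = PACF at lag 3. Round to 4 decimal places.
\phi_{33} = -0.2249

The PACF at lag k is phi_{kk}, the last component of the solution
to the Yule-Walker system G_k phi = r_k where
  (G_k)_{ij} = rho(|i - j|), (r_k)_i = rho(i), i,j = 1..k.
Equivalently, Durbin-Levinson gives phi_{kk} iteratively:
  phi_{11} = rho(1)
  phi_{kk} = [rho(k) - sum_{j=1..k-1} phi_{k-1,j} rho(k-j)]
            / [1 - sum_{j=1..k-1} phi_{k-1,j} rho(j)],
  phi_{k,j} = phi_{k-1,j} - phi_{kk} phi_{k-1,k-j},  j = 1..k-1.
Step k = 1:
  phi_11 = rho(1) = 0.5182.
Step k = 2:
  phi_22 = [rho(2) - phi_11 rho(1)] / [1 - phi_11 rho(1)] = [0.2564 - (0.5182)(0.5182)] / [1 - (0.5182)(0.5182)]
         = -0.01213124 / 0.73146876 = -0.016585.
  Update: phi_21 = phi_11 - phi_22 phi_11 = 0.5182 - (-0.016585)(0.5182) = 0.526794.
Step k = 3:
  phi_33 = [rho(3) - phi_21 rho(2) - phi_22 rho(1)] / [1 - phi_21 rho(1) - phi_22 rho(2)]
    numerator   = -0.038 - (0.526794)(0.2564) - (-0.016585)(0.5182) = -0.16447581
    denominator = 1 - (0.526794)(0.5182) - (-0.016585)(0.2564) = 0.73126757
  phi_33 = -0.16447581 / 0.73126757 = -0.2249.
Therefore phi_{33} = -0.2249.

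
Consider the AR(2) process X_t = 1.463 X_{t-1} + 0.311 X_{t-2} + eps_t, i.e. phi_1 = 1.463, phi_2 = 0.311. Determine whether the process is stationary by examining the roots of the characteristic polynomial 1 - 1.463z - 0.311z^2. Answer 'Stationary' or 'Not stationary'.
\text{Not stationary}

The AR(p) characteristic polynomial is P(z) = 1 - 1.463z - 0.311z^2.
Stationarity requires all roots to lie outside the unit circle, i.e. |z| > 1 for every root.
Set 1 + (-1.463) z + (-0.311) z^2 = 0, i.e. a z^2 + b z + c = 0 with a = -0.311, b = -1.463, c = 1.
Discriminant D = b^2 - 4ac = (-1.463)^2 - 4*(-0.311)*1 = 2.140369 - (-1.244) = 3.384369.
D >= 0, so the roots are real: z = (-b +/- sqrt(D)) / (2a) = (1.463 +/- 1.839665) / (-0.622).
  z_1 = (1.463 + 1.839665) / (-0.622) = -5.3098,   |z_1| = 5.3098.
  z_2 = (1.463 - 1.839665) / (-0.622) = 0.6056,   |z_2| = 0.6056.
Moduli of all roots: 5.3098, 0.6056.
All moduli strictly greater than 1? No.
Verdict: Not stationary.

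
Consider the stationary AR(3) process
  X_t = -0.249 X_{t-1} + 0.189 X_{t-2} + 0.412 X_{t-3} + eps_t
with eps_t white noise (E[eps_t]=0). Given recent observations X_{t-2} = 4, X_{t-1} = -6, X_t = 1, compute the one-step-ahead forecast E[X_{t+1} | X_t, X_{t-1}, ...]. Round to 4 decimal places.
E[X_{t+1} \mid \mathcal F_t] = 0.2650

For an AR(p) model X_t = c + sum_i phi_i X_{t-i} + eps_t, the
one-step-ahead conditional mean is
  E[X_{t+1} | X_t, ...] = c + sum_i phi_i X_{t+1-i}.
Substitute known values:
  E[X_{t+1} | ...] = (-0.249) * (1) + (0.189) * (-6) + (0.412) * (4)
                   = 0.2650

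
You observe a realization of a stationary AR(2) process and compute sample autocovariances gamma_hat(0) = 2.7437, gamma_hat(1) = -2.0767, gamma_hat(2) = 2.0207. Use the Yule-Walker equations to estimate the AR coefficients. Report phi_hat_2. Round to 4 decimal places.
\hat\phi_{2} = 0.3830

The Yule-Walker equations for an AR(p) process read, in matrix form,
  Gamma_p phi = r_p,   with   (Gamma_p)_{ij} = gamma(|i - j|),
                       (r_p)_i = gamma(i),   i,j = 1..p.
Substitute the sample gammas (Toeplitz matrix and right-hand side of size 2):
  Gamma_p = [[2.7437, -2.0767], [-2.0767, 2.7437]]
  r_p     = [-2.0767, 2.0207]
Written out:
  2.7437 phi_1 - 2.0767 phi_2 = -2.0767
  -2.0767 phi_1 + 2.7437 phi_2 = 2.0207
Solve by Cramer's rule:
  det = gamma(0)^2 - gamma(1)^2 = (2.7437)^2 - (-2.0767)^2 = 7.52788969 - 4.31268289 = 3.2152068
  phi_hat_1 = [gamma(1) gamma(0) - gamma(1) gamma(2)] / det = [(-2.0767)(2.7437) - (-2.0767)(2.0207)] / 3.2152068 = -1.5014541 / 3.2152068 = -0.467
  phi_hat_2 = [gamma(0) gamma(2) - gamma(1)^2] / det = [(2.7437)(2.0207) - (-2.0767)^2] / 3.2152068 = 1.2315117 / 3.2152068 = 0.383
So phi_hat = [-0.4670, 0.3830].
Therefore phi_hat_2 = 0.3830.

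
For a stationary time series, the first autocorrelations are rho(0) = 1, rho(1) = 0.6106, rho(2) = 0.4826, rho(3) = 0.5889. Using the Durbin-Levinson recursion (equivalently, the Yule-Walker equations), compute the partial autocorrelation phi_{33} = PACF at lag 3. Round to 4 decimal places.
\phi_{33} = 0.3930

The PACF at lag k is phi_{kk}, the last component of the solution
to the Yule-Walker system G_k phi = r_k where
  (G_k)_{ij} = rho(|i - j|), (r_k)_i = rho(i), i,j = 1..k.
Equivalently, Durbin-Levinson gives phi_{kk} iteratively:
  phi_{11} = rho(1)
  phi_{kk} = [rho(k) - sum_{j=1..k-1} phi_{k-1,j} rho(k-j)]
            / [1 - sum_{j=1..k-1} phi_{k-1,j} rho(j)],
  phi_{k,j} = phi_{k-1,j} - phi_{kk} phi_{k-1,k-j},  j = 1..k-1.
Step k = 1:
  phi_11 = rho(1) = 0.6106.
Step k = 2:
  phi_22 = [rho(2) - phi_11 rho(1)] / [1 - phi_11 rho(1)] = [0.4826 - (0.6106)(0.6106)] / [1 - (0.6106)(0.6106)]
         = 0.10976764 / 0.62716764 = 0.175021.
  Update: phi_21 = phi_11 - phi_22 phi_11 = 0.6106 - (0.175021)(0.6106) = 0.503732.
Step k = 3:
  phi_33 = [rho(3) - phi_21 rho(2) - phi_22 rho(1)] / [1 - phi_21 rho(1) - phi_22 rho(2)]
    numerator   = 0.5889 - (0.503732)(0.4826) - (0.175021)(0.6106) = 0.23893096
    denominator = 1 - (0.503732)(0.6106) - (0.175021)(0.4826) = 0.60795597
  phi_33 = 0.23893096 / 0.60795597 = 0.393.
Therefore phi_{33} = 0.3930.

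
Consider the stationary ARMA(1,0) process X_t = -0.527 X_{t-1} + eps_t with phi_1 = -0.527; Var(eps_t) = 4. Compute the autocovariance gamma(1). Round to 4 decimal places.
\gamma(1) = -2.9186

Multiply the model equation by X_{t-k} and take expectations. With theta_0 = psi_0 = 1 and psi_j the MA(infinity) weights, this gives
  gamma(k) - sum_i phi_i gamma(k-i) = c_k,
  c_k = sigma^2 * sum_{j=k..q} theta_j psi_{j-k}   (c_k = 0 for k > q),
using gamma(-m) = gamma(m).
Pure AR (q = 0): c_0 = sigma^2 = 4, c_k = 0 for k >= 1.
Equations for k = 0 and k = 1 (AR order 1):
  gamma(0) = phi_1 gamma(1) + c_0
  gamma(1) = phi_1 gamma(0) + c_1
Substituting the second into the first: gamma(0) (1 - phi_1^2) = c_0 + phi_1 c_1, so
  gamma(0) = c_0 / (1 - phi_1^2) = 4 / (1 - (-0.527)^2) = 4 / 0.722271 = 5.538088.
  gamma(1) = phi_1 gamma(0) = (-0.527)(5.538088) = -2.918572.
Therefore gamma(1) = -2.9186 (to 4 decimal places).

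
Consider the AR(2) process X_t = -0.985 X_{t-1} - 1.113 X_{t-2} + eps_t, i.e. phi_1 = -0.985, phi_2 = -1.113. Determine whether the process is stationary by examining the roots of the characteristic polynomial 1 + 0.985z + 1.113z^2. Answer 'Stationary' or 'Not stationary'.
\text{Not stationary}

The AR(p) characteristic polynomial is P(z) = 1 + 0.985z + 1.113z^2.
Stationarity requires all roots to lie outside the unit circle, i.e. |z| > 1 for every root.
Set 1 + (0.985) z + (1.113) z^2 = 0, i.e. a z^2 + b z + c = 0 with a = 1.113, b = 0.985, c = 1.
Discriminant D = b^2 - 4ac = (0.985)^2 - 4*(1.113)*1 = 0.970225 - (4.452) = -3.481775.
D < 0, so the roots are the complex-conjugate pair z = (-b +/- i sqrt(-D)) / (2a) = -0.4425 +/- 0.8383i.
For a conjugate pair |z|^2 = z * conj(z) = (product of roots) = c/a = 1/(1.113) = 0.898473, so |z| = sqrt(0.898473) = 0.9479 for both roots.
Moduli of all roots: 0.9479, 0.9479.
All moduli strictly greater than 1? No.
Verdict: Not stationary.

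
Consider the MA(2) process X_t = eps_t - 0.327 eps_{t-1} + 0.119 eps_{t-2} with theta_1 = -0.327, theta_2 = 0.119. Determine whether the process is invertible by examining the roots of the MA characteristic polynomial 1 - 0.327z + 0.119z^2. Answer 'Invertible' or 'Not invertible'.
\text{Invertible}

The MA(q) characteristic polynomial is P(z) = 1 - 0.327z + 0.119z^2.
Invertibility requires all roots to lie outside the unit circle, i.e. |z| > 1 for every root.
Set 1 + (-0.327) z + (0.119) z^2 = 0, i.e. a z^2 + b z + c = 0 with a = 0.119, b = -0.327, c = 1.
Discriminant D = b^2 - 4ac = (-0.327)^2 - 4*(0.119)*1 = 0.106929 - (0.476) = -0.369071.
D < 0, so the roots are the complex-conjugate pair z = (-b +/- i sqrt(-D)) / (2a) = 1.3739 +/- 2.5526i.
For a conjugate pair |z|^2 = z * conj(z) = (product of roots) = c/a = 1/(0.119) = 8.403361, so |z| = sqrt(8.403361) = 2.8989 for both roots.
Moduli of all roots: 2.8989, 2.8989.
All moduli strictly greater than 1? Yes.
Verdict: Invertible.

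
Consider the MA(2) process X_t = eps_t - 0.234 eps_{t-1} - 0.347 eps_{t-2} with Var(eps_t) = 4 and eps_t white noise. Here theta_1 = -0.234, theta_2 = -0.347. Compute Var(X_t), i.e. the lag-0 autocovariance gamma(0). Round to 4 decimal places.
\gamma(0) = 4.7007

For an MA(q) process X_t = eps_t + sum_i theta_i eps_{t-i} with
Var(eps_t) = sigma^2, the variance is
  gamma(0) = sigma^2 * (1 + sum_i theta_i^2).
  sum_i theta_i^2 = (-0.234)^2 + (-0.347)^2 = 0.054756 + 0.120409 = 0.175165.
  gamma(0) = 4 * (1 + 0.175165) = 4 * 1.175165 = 4.70066, which rounds to 4.7007.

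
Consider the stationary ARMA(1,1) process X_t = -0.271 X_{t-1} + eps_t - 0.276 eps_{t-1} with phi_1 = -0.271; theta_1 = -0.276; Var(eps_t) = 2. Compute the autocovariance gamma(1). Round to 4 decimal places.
\gamma(1) = -1.2690

Multiply the model equation by X_{t-k} and take expectations. With theta_0 = psi_0 = 1 and psi_j the MA(infinity) weights, this gives
  gamma(k) - sum_i phi_i gamma(k-i) = c_k,
  c_k = sigma^2 * sum_{j=k..q} theta_j psi_{j-k}   (c_k = 0 for k > q),
using gamma(-m) = gamma(m).
psi-weights needed (psi_j = theta_j + sum_i phi_i psi_{j-i}):
  psi_1 = theta_1 + phi_1 = -0.276 + (-0.271) = -0.547
Right-hand sides:
  c_0 = sigma^2 (1 + theta_1 psi_1) = 2 * (1 + (-0.276)(-0.547)) = 2 * 1.150972 = 2.301944
  c_1 = sigma^2 theta_1 = 2 * (-0.276) = -0.552
  c_2 = 0
Equations for k = 0 and k = 1 (AR order 1):
  gamma(0) = phi_1 gamma(1) + c_0
  gamma(1) = phi_1 gamma(0) + c_1
Substituting the second into the first: gamma(0) (1 - phi_1^2) = c_0 + phi_1 c_1, so
  gamma(0) = (c_0 + phi_1 c_1) / (1 - phi_1^2) = (2.301944 + (-0.271)(-0.552)) / (1 - (-0.271)^2) = 2.451536 / 0.926559 = 2.64585.
  gamma(1) = phi_1 gamma(0) + c_1 = (-0.271)(2.64585) + (-0.552) = -1.269025.
Therefore gamma(1) = -1.2690 (to 4 decimal places).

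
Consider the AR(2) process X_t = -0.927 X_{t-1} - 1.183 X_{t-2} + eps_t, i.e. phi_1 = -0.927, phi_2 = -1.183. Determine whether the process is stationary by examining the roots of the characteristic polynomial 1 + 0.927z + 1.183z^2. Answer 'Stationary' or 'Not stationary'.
\text{Not stationary}

The AR(p) characteristic polynomial is P(z) = 1 + 0.927z + 1.183z^2.
Stationarity requires all roots to lie outside the unit circle, i.e. |z| > 1 for every root.
Set 1 + (0.927) z + (1.183) z^2 = 0, i.e. a z^2 + b z + c = 0 with a = 1.183, b = 0.927, c = 1.
Discriminant D = b^2 - 4ac = (0.927)^2 - 4*(1.183)*1 = 0.859329 - (4.732) = -3.872671.
D < 0, so the roots are the complex-conjugate pair z = (-b +/- i sqrt(-D)) / (2a) = -0.3918 +/- 0.8317i.
For a conjugate pair |z|^2 = z * conj(z) = (product of roots) = c/a = 1/(1.183) = 0.845309, so |z| = sqrt(0.845309) = 0.9194 for both roots.
Moduli of all roots: 0.9194, 0.9194.
All moduli strictly greater than 1? No.
Verdict: Not stationary.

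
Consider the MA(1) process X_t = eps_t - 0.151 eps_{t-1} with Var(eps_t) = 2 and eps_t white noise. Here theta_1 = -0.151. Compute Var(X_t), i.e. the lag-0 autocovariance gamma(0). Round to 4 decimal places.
\gamma(0) = 2.0456

For an MA(q) process X_t = eps_t + sum_i theta_i eps_{t-i} with
Var(eps_t) = sigma^2, the variance is
  gamma(0) = sigma^2 * (1 + sum_i theta_i^2).
  sum_i theta_i^2 = (-0.151)^2 = 0.022801.
  gamma(0) = 2 * (1 + 0.022801) = 2 * 1.022801 = 2.045602, which rounds to 2.0456.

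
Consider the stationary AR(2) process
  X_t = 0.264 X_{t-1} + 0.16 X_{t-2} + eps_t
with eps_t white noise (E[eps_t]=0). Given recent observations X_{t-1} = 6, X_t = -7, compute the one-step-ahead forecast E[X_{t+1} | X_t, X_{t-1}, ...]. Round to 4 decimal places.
E[X_{t+1} \mid \mathcal F_t] = -0.8880

For an AR(p) model X_t = c + sum_i phi_i X_{t-i} + eps_t, the
one-step-ahead conditional mean is
  E[X_{t+1} | X_t, ...] = c + sum_i phi_i X_{t+1-i}.
Substitute known values:
  E[X_{t+1} | ...] = (0.264) * (-7) + (0.16) * (6)
                   = -0.8880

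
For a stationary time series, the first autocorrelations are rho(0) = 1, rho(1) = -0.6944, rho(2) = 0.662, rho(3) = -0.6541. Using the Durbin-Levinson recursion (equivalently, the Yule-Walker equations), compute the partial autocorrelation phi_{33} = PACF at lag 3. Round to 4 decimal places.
\phi_{33} = -0.2479

The PACF at lag k is phi_{kk}, the last component of the solution
to the Yule-Walker system G_k phi = r_k where
  (G_k)_{ij} = rho(|i - j|), (r_k)_i = rho(i), i,j = 1..k.
Equivalently, Durbin-Levinson gives phi_{kk} iteratively:
  phi_{11} = rho(1)
  phi_{kk} = [rho(k) - sum_{j=1..k-1} phi_{k-1,j} rho(k-j)]
            / [1 - sum_{j=1..k-1} phi_{k-1,j} rho(j)],
  phi_{k,j} = phi_{k-1,j} - phi_{kk} phi_{k-1,k-j},  j = 1..k-1.
Step k = 1:
  phi_11 = rho(1) = -0.6944.
Step k = 2:
  phi_22 = [rho(2) - phi_11 rho(1)] / [1 - phi_11 rho(1)] = [0.662 - (-0.6944)(-0.6944)] / [1 - (-0.6944)(-0.6944)]
         = 0.17980864 / 0.51780864 = 0.347249.
  Update: phi_21 = phi_11 - phi_22 phi_11 = -0.6944 - (0.347249)(-0.6944) = -0.45327.
Step k = 3:
  phi_33 = [rho(3) - phi_21 rho(2) - phi_22 rho(1)] / [1 - phi_21 rho(1) - phi_22 rho(2)]
    numerator   = -0.6541 - (-0.45327)(0.662) - (0.347249)(-0.6944) = -0.11290531
    denominator = 1 - (-0.45327)(-0.6944) - (0.347249)(0.662) = 0.45537023
  phi_33 = -0.11290531 / 0.45537023 = -0.2479.
Therefore phi_{33} = -0.2479.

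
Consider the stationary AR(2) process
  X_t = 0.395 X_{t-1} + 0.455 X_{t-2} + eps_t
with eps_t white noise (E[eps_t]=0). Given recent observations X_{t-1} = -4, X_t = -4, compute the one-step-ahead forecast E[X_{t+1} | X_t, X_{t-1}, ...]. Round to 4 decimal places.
E[X_{t+1} \mid \mathcal F_t] = -3.4000

For an AR(p) model X_t = c + sum_i phi_i X_{t-i} + eps_t, the
one-step-ahead conditional mean is
  E[X_{t+1} | X_t, ...] = c + sum_i phi_i X_{t+1-i}.
Substitute known values:
  E[X_{t+1} | ...] = (0.395) * (-4) + (0.455) * (-4)
                   = -3.4000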